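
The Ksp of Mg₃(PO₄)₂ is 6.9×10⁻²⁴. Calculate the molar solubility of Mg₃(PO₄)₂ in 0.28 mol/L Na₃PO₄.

Mg₃(PO₄)₂(s) ⇌ 3 Mg²⁺(aq) + 2 PO₄³⁻(aq)
The solution already contains PO₄³⁻ at 0.28 mol/L. Let s be the molar solubility of Mg₃(PO₄)₂.
[PO₄³⁻] ≈ 0.28 mol/L (common ion dominates); [Mg²⁺] = 3s.
Ksp = [Mg²⁺]^3[PO₄³⁻]^2 = (3s)^3(0.28)^2
(3s)^3 = 6.9×10⁻²⁴ / (0.28)^2 = 8.8×10⁻²³
s = 1.5×10⁻⁸ mol/L

1.5×10⁻⁸ M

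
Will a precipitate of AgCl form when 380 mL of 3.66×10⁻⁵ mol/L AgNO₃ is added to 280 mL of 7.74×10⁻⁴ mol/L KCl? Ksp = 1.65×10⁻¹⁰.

After mixing, V = 380 mL + 280 mL = 660 mL.
[Ag⁺] = (3.66×10⁻⁵)(380)/660 = 2.11×10⁻⁵ mol/L
[Cl⁻] = (7.74×10⁻⁴)(280)/660 = 3.28×10⁻⁴ mol/L
Q = [Ag⁺][Cl⁻] = 6.92×10⁻⁹
Q = 6.92×10⁻⁹ > Ksp = 1.65×10⁻¹⁰, so the solution is supersaturated and AgCl precipitates.

Yes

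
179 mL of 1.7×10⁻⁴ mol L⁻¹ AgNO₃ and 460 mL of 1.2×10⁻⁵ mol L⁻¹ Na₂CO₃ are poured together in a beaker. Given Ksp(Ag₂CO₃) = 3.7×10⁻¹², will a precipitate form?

No

Total volume after mixing = 179 + 460 = 639 mL.
[Ag⁺] = (1.7×10⁻⁴)(179)/639 = 4.8×10⁻⁵ mol L⁻¹
[CO₃²⁻] = (1.2×10⁻⁵)(460)/639 = 8.6×10⁻⁶ mol L⁻¹
Q = [Ag⁺]^2[CO₃²⁻] = 2.0×10⁻¹⁴
Since Q (2.0×10⁻¹⁴) is less than Ksp (3.7×10⁻¹²), no Ag₂CO₃ precipitates.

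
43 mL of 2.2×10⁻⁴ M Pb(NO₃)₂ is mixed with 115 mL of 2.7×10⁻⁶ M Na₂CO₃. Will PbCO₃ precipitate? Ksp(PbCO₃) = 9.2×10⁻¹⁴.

Yes

Total volume after mixing = 43 + 115 = 158 mL.
[Pb²⁺] = (2.2×10⁻⁴)(43)/158 = 6.0×10⁻⁵ M
[CO₃²⁻] = (2.7×10⁻⁶)(115)/158 = 2.0×10⁻⁶ M
Q = [Pb²⁺][CO₃²⁻] = 1.2×10⁻¹⁰
Q = 1.2×10⁻¹⁰ > Ksp = 9.2×10⁻¹⁴, so the solution is supersaturated and PbCO₃ precipitates.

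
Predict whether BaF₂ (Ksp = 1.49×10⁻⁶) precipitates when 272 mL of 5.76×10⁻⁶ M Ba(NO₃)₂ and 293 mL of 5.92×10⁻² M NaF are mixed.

After mixing, V = 272 mL + 293 mL = 565 mL.
[Ba²⁺] = (5.76×10⁻⁶)(272)/565 = 2.77×10⁻⁶ M
[F⁻] = (5.92×10⁻²)(293)/565 = 3.07×10⁻² M
Q = [Ba²⁺][F⁻]^2 = 2.61×10⁻⁹
Q < Ksp (2.61×10⁻⁹ vs 1.49×10⁻⁶); the solution remains unsaturated and no precipitate forms.

No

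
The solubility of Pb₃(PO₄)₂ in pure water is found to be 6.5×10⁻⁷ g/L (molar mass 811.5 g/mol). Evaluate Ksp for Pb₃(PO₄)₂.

Ksp = 3.6×10⁻⁴⁴

s = (6.5×10⁻⁷ g L⁻¹)/(811.5 g mol⁻¹) = 8.010×10⁻¹⁰ M
Pb₃(PO₄)₂(s) ⇌ 3 Pb²⁺(aq) + 2 PO₄³⁻(aq)
With molar solubility s: [Pb²⁺] = 3s, [PO₄³⁻] = 2s.
Ksp = [Pb²⁺]^3[PO₄³⁻]^2 = (3s)^3 · (2s)^2 = 108s^5
Ksp = 108 × (8.010×10⁻¹⁰)^5 = 3.6×10⁻⁴⁴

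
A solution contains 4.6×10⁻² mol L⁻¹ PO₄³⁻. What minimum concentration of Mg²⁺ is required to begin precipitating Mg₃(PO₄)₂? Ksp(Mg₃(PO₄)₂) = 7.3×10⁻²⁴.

1.5×10⁻⁷ M

Each salt precipitates once Q = Ksp for that salt.
Mg₃(PO₄)₂(s) ⇌ 3 Mg²⁺(aq) + 2 PO₄³⁻(aq)
Ksp = [Mg²⁺]^3[PO₄³⁻]^2 = [Mg²⁺]^3(4.6×10⁻²)^2
[Mg²⁺]^3 = 7.3×10⁻²⁴ / (4.6×10⁻²)^2 = 3.4×10⁻²¹
[Mg²⁺] = 1.5×10⁻⁷ mol L⁻¹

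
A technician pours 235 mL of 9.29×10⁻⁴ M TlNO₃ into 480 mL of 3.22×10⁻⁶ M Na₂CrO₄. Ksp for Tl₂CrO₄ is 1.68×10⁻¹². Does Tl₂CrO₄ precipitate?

No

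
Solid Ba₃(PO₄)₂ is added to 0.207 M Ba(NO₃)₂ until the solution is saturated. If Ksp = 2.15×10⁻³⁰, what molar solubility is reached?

Ba₃(PO₄)₂(s) ⇌ 3 Ba²⁺(aq) + 2 PO₄³⁻(aq)
Ba²⁺ is already present at 0.207 M. If s mol/L of Ba₃(PO₄)₂ dissolves, [PO₄³⁻] = 2s while [Ba²⁺] ≈ 0.207 M.
Ksp = [Ba²⁺]^3[PO₄³⁻]^2 = (0.207)^3(2s)^2
(2s)^2 = 2.15×10⁻³⁰ / (0.207)^3 = 2.42×10⁻²⁸
s = 7.78×10⁻¹⁵ M

7.78×10⁻¹⁵ M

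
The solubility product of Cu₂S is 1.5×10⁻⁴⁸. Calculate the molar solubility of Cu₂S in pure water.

Cu₂S(s) ⇌ 2 Cu⁺(aq) + S²⁻(aq)
If s mol/L of Cu₂S dissolves, [Cu⁺] = 2s and [S²⁻] = s.
Ksp = [Cu⁺]^2[S²⁻] = (2s)^2 · s = 4s^3
4s^3 = 1.5×10⁻⁴⁸  ⇒  s^3 = 3.8×10⁻⁴⁹
Taking the 3rd root, s = 7.2×10⁻¹⁷ mol L⁻¹.

7.2×10⁻¹⁷ M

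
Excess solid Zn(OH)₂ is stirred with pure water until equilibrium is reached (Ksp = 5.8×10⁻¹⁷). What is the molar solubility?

2.4×10⁻⁶ M

Zn(OH)₂(s) ⇌ Zn²⁺(aq) + 2 OH⁻(aq)
Let s be the molar solubility. Then [Zn²⁺] = s and [OH⁻] = 2s.
Ksp = [Zn²⁺][OH⁻]^2 = s · (2s)^2 = 4s^3
4s^3 = 5.8×10⁻¹⁷  ⇒  s^3 = 1.5×10⁻¹⁷
Taking the 3rd root, s = 2.4×10⁻⁶ mol L⁻¹.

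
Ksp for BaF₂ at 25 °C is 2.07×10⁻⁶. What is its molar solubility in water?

BaF₂(s) ⇌ Ba²⁺(aq) + 2 F⁻(aq)
For each mole of BaF₂ that dissolves per liter, [Ba²⁺] = s and [F⁻] = 2s; let s denote this solubility.
Ksp = [Ba²⁺][F⁻]^2 = s · (2s)^2 = 4s^3
4s^3 = 2.07×10⁻⁶  ⇒  s^3 = 5.18×10⁻⁷
s = 8.03×10⁻³ mol L⁻¹

8.03×10⁻³ M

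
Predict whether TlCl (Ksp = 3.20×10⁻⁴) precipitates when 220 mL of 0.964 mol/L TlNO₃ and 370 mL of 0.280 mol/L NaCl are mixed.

Yes

Total volume after mixing = 220 + 370 = 590 mL.
[Tl⁺] = (0.964)(220)/590 = 0.359 mol/L
[Cl⁻] = (0.280)(370)/590 = 0.176 mol/L
Q = [Tl⁺][Cl⁻] = 6.31×10⁻²
Since Q (6.31×10⁻²) exceeds Ksp (3.20×10⁻⁴), TlCl will precipitate.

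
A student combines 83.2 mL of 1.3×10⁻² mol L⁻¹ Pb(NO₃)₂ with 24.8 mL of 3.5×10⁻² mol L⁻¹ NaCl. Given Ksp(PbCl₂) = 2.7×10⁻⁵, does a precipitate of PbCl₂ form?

No

The combined volume is 108 mL.
[Pb²⁺] = (1.3×10⁻²)(83.2)/108 = 1.0×10⁻² mol L⁻¹
[Cl⁻] = (3.5×10⁻²)(24.8)/108 = 8.0×10⁻³ mol L⁻¹
Q = [Pb²⁺][Cl⁻]^2 = 6.5×10⁻⁷
Since Q (6.5×10⁻⁷) is less than Ksp (2.7×10⁻⁵), no PbCl₂ precipitates.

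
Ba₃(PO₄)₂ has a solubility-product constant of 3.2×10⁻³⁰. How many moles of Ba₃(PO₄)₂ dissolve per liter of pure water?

Ba₃(PO₄)₂(s) ⇌ 3 Ba²⁺(aq) + 2 PO₄³⁻(aq)
With molar solubility s: [Ba²⁺] = 3s, [PO₄³⁻] = 2s.
Ksp = [Ba²⁺]^3[PO₄³⁻]^2 = (3s)^3 · (2s)^2 = 108s^5
108s^5 = 3.2×10⁻³⁰  ⇒  s^5 = 3.0×10⁻³²
Taking the 5th root, s = 4.9×10⁻⁷ M.

4.9×10⁻⁷ M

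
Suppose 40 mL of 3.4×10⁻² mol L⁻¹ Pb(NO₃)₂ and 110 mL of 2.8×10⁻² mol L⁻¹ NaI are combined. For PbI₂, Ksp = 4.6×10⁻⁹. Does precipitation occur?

Yes

After mixing, V = 40 mL + 110 mL = 150 mL.
[Pb²⁺] = (3.4×10⁻²)(40)/150 = 9.1×10⁻³ mol L⁻¹
[I⁻] = (2.8×10⁻²)(110)/150 = 2.1×10⁻² mol L⁻¹
Q = [Pb²⁺][I⁻]^2 = 3.8×10⁻⁶
Because Q > Ksp (3.8×10⁻⁶ vs 4.6×10⁻⁹), a precipitate of PbI₂ forms.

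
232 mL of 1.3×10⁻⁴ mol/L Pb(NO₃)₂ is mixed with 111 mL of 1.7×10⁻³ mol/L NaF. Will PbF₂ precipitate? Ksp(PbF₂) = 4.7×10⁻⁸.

No

The combined volume is 343 mL.
[Pb²⁺] = (1.3×10⁻⁴)(232)/343 = 8.8×10⁻⁵ mol/L
[F⁻] = (1.7×10⁻³)(111)/343 = 5.5×10⁻⁴ mol/L
Q = [Pb²⁺][F⁻]^2 = 2.7×10⁻¹¹
Q < Ksp (2.7×10⁻¹¹ vs 4.7×10⁻⁸); the solution remains unsaturated and no precipitate forms.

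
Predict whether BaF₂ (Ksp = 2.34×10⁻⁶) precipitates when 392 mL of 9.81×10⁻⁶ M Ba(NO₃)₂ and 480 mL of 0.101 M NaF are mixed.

No

After mixing, V = 392 mL + 480 mL = 872 mL.
[Ba²⁺] = (9.81×10⁻⁶)(392)/872 = 4.41×10⁻⁶ M
[F⁻] = (0.101)(480)/872 = 5.56×10⁻² M
Q = [Ba²⁺][F⁻]^2 = 1.36×10⁻⁸
Q < Ksp (1.36×10⁻⁸ vs 2.34×10⁻⁶); the solution remains unsaturated and no precipitate forms.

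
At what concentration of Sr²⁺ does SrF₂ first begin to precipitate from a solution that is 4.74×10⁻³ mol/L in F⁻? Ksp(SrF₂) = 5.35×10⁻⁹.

The threshold for precipitation is Q = Ksp.
SrF₂(s) ⇌ Sr²⁺(aq) + 2 F⁻(aq)
Ksp = [Sr²⁺][F⁻]^2 = [Sr²⁺](4.74×10⁻³)^2
[Sr²⁺] = 5.35×10⁻⁹ / (4.74×10⁻³)^2 = 2.38×10⁻⁴
[Sr²⁺] = 2.38×10⁻⁴ mol/L

2.38×10⁻⁴ M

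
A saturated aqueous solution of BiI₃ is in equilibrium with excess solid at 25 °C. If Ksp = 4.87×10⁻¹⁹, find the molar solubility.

1.16×10⁻⁵ M

BiI₃(s) ⇌ Bi³⁺(aq) + 3 I⁻(aq)
Call the molar solubility s, so that [Bi³⁺] = s and [I⁻] = 3s.
Ksp = [Bi³⁺][I⁻]^3 = s · (3s)^3 = 27s^4
27s^4 = 4.87×10⁻¹⁹  ⇒  s^4 = 1.80×10⁻²⁰
Taking the 4th root, s = 1.16×10⁻⁵ M.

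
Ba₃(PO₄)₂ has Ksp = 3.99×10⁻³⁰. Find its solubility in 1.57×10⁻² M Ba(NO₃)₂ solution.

5.08×10⁻¹³ M

Ba₃(PO₄)₂(s) ⇌ 3 Ba²⁺(aq) + 2 PO₄³⁻(aq)
The solution already contains Ba²⁺ at 1.57×10⁻² M. Let s be the molar solubility of Ba₃(PO₄)₂.
[Ba²⁺] ≈ 1.57×10⁻² M (common ion dominates); [PO₄³⁻] = 2s.
Ksp = [Ba²⁺]^3[PO₄³⁻]^2 = (1.57×10⁻²)^3(2s)^2
(2s)^2 = 3.99×10⁻³⁰ / (1.57×10⁻²)^3 = 1.03×10⁻²⁴
s = 5.08×10⁻¹³ M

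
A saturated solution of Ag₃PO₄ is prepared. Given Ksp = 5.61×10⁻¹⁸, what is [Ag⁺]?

6.41×10⁻⁵ M

Ag₃PO₄(s) ⇌ 3 Ag⁺(aq) + PO₄³⁻(aq)
With molar solubility s: [Ag⁺] = 3s, [PO₄³⁻] = s.
Ksp = [Ag⁺]^3[PO₄³⁻] = (3s)^3 · s = 27s^4 = 5.61×10⁻¹⁸
s = 2.14×10⁻⁵ mol L⁻¹
[Ag⁺] = 3s = 6.41×10⁻⁵ mol L⁻¹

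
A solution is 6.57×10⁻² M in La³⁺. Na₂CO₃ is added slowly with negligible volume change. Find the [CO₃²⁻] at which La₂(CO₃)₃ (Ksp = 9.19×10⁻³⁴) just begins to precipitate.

Each salt precipitates once Q = Ksp for that salt.
La₂(CO₃)₃(s) ⇌ 2 La³⁺(aq) + 3 CO₃²⁻(aq)
Ksp = [La³⁺]^2[CO₃²⁻]^3 = [CO₃²⁻]^3(6.57×10⁻²)^2
[CO₃²⁻]^3 = 9.19×10⁻³⁴ / (6.57×10⁻²)^2 = 2.13×10⁻³¹
[CO₃²⁻] = 5.97×10⁻¹¹ M

5.97×10⁻¹¹ M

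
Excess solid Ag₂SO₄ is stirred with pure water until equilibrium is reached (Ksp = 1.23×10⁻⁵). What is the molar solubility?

Ag₂SO₄(s) ⇌ 2 Ag⁺(aq) + SO₄²⁻(aq)
Let s be the molar solubility. Then [Ag⁺] = 2s and [SO₄²⁻] = s.
Ksp = [Ag⁺]^2[SO₄²⁻] = (2s)^2 · s = 4s^3
4s^3 = 1.23×10⁻⁵  ⇒  s^3 = 3.08×10⁻⁶
s = 1.45×10⁻² M

1.45×10⁻² M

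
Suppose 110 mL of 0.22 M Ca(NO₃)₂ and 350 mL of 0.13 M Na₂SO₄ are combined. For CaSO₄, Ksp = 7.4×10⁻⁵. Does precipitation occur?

The combined volume is 460 mL.
[Ca²⁺] = (0.22)(110)/460 = 5.3×10⁻² M
[SO₄²⁻] = (0.13)(350)/460 = 9.9×10⁻² M
Q = [Ca²⁺][SO₄²⁻] = 5.2×10⁻³
Q = 5.2×10⁻³ > Ksp = 7.4×10⁻⁵, so the solution is supersaturated and CaSO₄ precipitates.

Yes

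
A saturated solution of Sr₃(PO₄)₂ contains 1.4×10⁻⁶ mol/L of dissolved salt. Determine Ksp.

Sr₃(PO₄)₂(s) ⇌ 3 Sr²⁺(aq) + 2 PO₄³⁻(aq)
If s mol/L of Sr₃(PO₄)₂ dissolves, [Sr²⁺] = 3s and [PO₄³⁻] = 2s.
Ksp = [Sr²⁺]^3[PO₄³⁻]^2 = (3s)^3 · (2s)^2 = 108s^5
Ksp = 108 × (1.4×10⁻⁶)^5 = 5.8×10⁻²⁸

Ksp = 5.8×10⁻²⁸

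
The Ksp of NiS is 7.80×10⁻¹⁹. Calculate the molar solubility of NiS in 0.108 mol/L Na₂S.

7.22×10⁻¹⁸ M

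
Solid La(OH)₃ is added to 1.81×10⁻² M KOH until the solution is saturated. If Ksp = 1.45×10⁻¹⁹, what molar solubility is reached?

2.45×10⁻¹⁴ M

La(OH)₃(s) ⇌ La³⁺(aq) + 3 OH⁻(aq)
The solution already contains OH⁻ at 1.81×10⁻² M. Let s be the molar solubility of La(OH)₃.
[OH⁻] ≈ 1.81×10⁻² M (common ion dominates); [La³⁺] = s.
Ksp = [La³⁺][OH⁻]^3 = s(1.81×10⁻²)^3
s = 1.45×10⁻¹⁹ / (1.81×10⁻²)^3 = 2.45×10⁻¹⁴
s = 2.45×10⁻¹⁴ M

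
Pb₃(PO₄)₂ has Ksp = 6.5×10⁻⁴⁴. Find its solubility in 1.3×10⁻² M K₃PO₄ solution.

Pb₃(PO₄)₂(s) ⇌ 3 Pb²⁺(aq) + 2 PO₄³⁻(aq)
PO₄³⁻ is already present at 1.3×10⁻² M. If s mol/L of Pb₃(PO₄)₂ dissolves, [Pb²⁺] = 3s while [PO₄³⁻] ≈ 1.3×10⁻² M.
Ksp = [Pb²⁺]^3[PO₄³⁻]^2 = (3s)^3(1.3×10⁻²)^2
(3s)^3 = 6.5×10⁻⁴⁴ / (1.3×10⁻²)^2 = 3.8×10⁻⁴⁰
s = 2.4×10⁻¹⁴ M

2.4×10⁻¹⁴ M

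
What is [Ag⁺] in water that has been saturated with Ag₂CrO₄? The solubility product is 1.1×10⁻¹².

Ag₂CrO₄(s) ⇌ 2 Ag⁺(aq) + CrO₄²⁻(aq)
For each mole of Ag₂CrO₄ that dissolves per liter, [Ag⁺] = 2s and [CrO₄²⁻] = s; let s denote this solubility.
Ksp = [Ag⁺]^2[CrO₄²⁻] = (2s)^2 · s = 4s^3 = 1.1×10⁻¹²
s = 6.5×10⁻⁵ mol/L
[Ag⁺] = 2s = 1.3×10⁻⁴ mol/L

1.3×10⁻⁴ M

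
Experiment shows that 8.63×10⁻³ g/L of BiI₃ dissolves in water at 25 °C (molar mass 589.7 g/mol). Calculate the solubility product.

Ksp = 1.24×10⁻¹⁸

Molar solubility s = (8.63×10⁻³ g/L) / (589.7 g/mol) = 1.4635×10⁻⁵ mol/L
BiI₃(s) ⇌ Bi³⁺(aq) + 3 I⁻(aq)
Let s be the molar solubility. Then [Bi³⁺] = s and [I⁻] = 3s.
Ksp = [Bi³⁺][I⁻]^3 = s · (3s)^3 = 27s^4
Ksp = 27 × (1.4635×10⁻⁵)^4 = 1.24×10⁻¹⁸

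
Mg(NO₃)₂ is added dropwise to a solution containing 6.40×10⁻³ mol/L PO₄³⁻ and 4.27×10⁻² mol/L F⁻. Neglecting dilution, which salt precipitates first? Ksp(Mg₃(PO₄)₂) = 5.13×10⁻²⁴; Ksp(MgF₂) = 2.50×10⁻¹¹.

MgF₂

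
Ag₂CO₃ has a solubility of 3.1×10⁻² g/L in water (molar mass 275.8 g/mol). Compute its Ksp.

Ksp = 5.7×10⁻¹²

Convert to molarity: s = 3.1×10⁻² / 275.8 = 1.124×10⁻⁴ mol/L
Ag₂CO₃(s) ⇌ 2 Ag⁺(aq) + CO₃²⁻(aq)
Call the molar solubility s, so that [Ag⁺] = 2s and [CO₃²⁻] = s.
Ksp = [Ag⁺]^2[CO₃²⁻] = (2s)^2 · s = 4s^3
Ksp = 4 × (1.124×10⁻⁴)^3 = 5.7×10⁻¹²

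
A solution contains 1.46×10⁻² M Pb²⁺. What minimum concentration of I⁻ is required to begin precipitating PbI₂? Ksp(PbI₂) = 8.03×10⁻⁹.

7.42×10⁻⁴ M

Precipitation of each salt begins when its ion product equals Ksp.
PbI₂(s) ⇌ Pb²⁺(aq) + 2 I⁻(aq)
Ksp = [Pb²⁺][I⁻]^2 = [I⁻]^2(1.46×10⁻²)
[I⁻]^2 = 8.03×10⁻⁹ / (1.46×10⁻²) = 5.50×10⁻⁷
[I⁻] = 7.42×10⁻⁴ M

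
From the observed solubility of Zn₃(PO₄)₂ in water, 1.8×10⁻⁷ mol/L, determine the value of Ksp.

Ksp = 2.0×10⁻³²

Zn₃(PO₄)₂(s) ⇌ 3 Zn²⁺(aq) + 2 PO₄³⁻(aq)
With molar solubility s: [Zn²⁺] = 3s, [PO₄³⁻] = 2s.
Ksp = [Zn²⁺]^3[PO₄³⁻]^2 = (3s)^3 · (2s)^2 = 108s^5
Ksp = 108 × (1.8×10⁻⁷)^5 = 2.0×10⁻³²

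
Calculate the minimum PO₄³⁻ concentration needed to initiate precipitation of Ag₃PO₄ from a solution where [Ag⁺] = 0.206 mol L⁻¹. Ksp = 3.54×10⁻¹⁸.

4.05×10⁻¹⁶ M

Precipitation begins when Q = Ksp.
Ag₃PO₄(s) ⇌ 3 Ag⁺(aq) + PO₄³⁻(aq)
Ksp = [Ag⁺]^3[PO₄³⁻] = [PO₄³⁻](0.206)^3
[PO₄³⁻] = 3.54×10⁻¹⁸ / (0.206)^3 = 4.05×10⁻¹⁶
[PO₄³⁻] = 4.05×10⁻¹⁶ mol L⁻¹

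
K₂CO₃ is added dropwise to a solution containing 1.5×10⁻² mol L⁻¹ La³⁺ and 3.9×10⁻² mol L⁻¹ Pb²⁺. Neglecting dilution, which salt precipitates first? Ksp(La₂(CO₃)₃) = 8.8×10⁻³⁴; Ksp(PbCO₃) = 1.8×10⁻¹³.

PbCO₃

The threshold for precipitation is Q = Ksp.
For La₂(CO₃)₃: [CO₃²⁻] = (Ksp/[La³⁺]^2)^(1/3) = 1.6×10⁻¹⁰ mol L⁻¹
For PbCO₃: [CO₃²⁻] = (Ksp/[Pb²⁺]) = 4.6×10⁻¹² mol L⁻¹
The smaller threshold [CO₃²⁻] is reached first, so PbCO₃ precipitates first.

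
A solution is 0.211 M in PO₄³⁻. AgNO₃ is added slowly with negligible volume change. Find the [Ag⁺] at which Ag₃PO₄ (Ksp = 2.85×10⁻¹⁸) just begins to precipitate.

2.38×10⁻⁶ M

Each salt precipitates once Q = Ksp for that salt.
Ag₃PO₄(s) ⇌ 3 Ag⁺(aq) + PO₄³⁻(aq)
Ksp = [Ag⁺]^3[PO₄³⁻] = [Ag⁺]^3(0.211)
[Ag⁺]^3 = 2.85×10⁻¹⁸ / (0.211) = 1.35×10⁻¹⁷
[Ag⁺] = 2.38×10⁻⁶ M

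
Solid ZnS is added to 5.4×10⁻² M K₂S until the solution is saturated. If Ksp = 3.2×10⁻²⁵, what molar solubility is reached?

ZnS(s) ⇌ Zn²⁺(aq) + S²⁻(aq)
With S²⁻ already at 5.4×10⁻² M and s small, take [S²⁻] ≈ 5.4×10⁻² M and [Zn²⁺] = s.
Ksp = [Zn²⁺][S²⁻] = s(5.4×10⁻²)
s = 3.2×10⁻²⁵ / (5.4×10⁻²) = 5.9×10⁻²⁴
s = 5.9×10⁻²⁴ M

5.9×10⁻²⁴ M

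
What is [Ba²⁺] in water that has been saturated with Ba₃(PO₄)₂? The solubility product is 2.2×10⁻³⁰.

Ba₃(PO₄)₂(s) ⇌ 3 Ba²⁺(aq) + 2 PO₄³⁻(aq)
Call the molar solubility s, so that [Ba²⁺] = 3s and [PO₄³⁻] = 2s.
Ksp = [Ba²⁺]^3[PO₄³⁻]^2 = (3s)^3 · (2s)^2 = 108s^5 = 2.2×10⁻³⁰
s = 4.6×10⁻⁷ mol/L
[Ba²⁺] = 3s = 1.4×10⁻⁶ mol/L

1.4×10⁻⁶ M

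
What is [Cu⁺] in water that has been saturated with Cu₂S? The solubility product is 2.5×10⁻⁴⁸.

1.7×10⁻¹⁶ M

Cu₂S(s) ⇌ 2 Cu⁺(aq) + S²⁻(aq)
If s mol/L of Cu₂S dissolves, [Cu⁺] = 2s and [S²⁻] = s.
Ksp = [Cu⁺]^2[S²⁻] = (2s)^2 · s = 4s^3 = 2.5×10⁻⁴⁸
s = 8.5×10⁻¹⁷ mol/L
[Cu⁺] = 2s = 1.7×10⁻¹⁶ mol/L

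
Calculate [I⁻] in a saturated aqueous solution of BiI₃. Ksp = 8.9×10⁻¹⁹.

4.0×10⁻⁵ M

BiI₃(s) ⇌ Bi³⁺(aq) + 3 I⁻(aq)
With molar solubility s: [Bi³⁺] = s, [I⁻] = 3s.
Ksp = [Bi³⁺][I⁻]^3 = s · (3s)^3 = 27s^4 = 8.9×10⁻¹⁹
s = 1.3×10⁻⁵ mol L⁻¹
[I⁻] = 3s = 4.0×10⁻⁵ mol L⁻¹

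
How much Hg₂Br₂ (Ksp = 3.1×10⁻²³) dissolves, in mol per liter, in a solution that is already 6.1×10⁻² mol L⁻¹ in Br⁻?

Hg₂Br₂(s) ⇌ Hg₂²⁺(aq) + 2 Br⁻(aq)
The solution already contains Br⁻ at 6.1×10⁻² mol L⁻¹. Let s be the molar solubility of Hg₂Br₂.
[Br⁻] ≈ 6.1×10⁻² mol L⁻¹ (common ion dominates); [Hg₂²⁺] = s.
Ksp = [Hg₂²⁺][Br⁻]^2 = s(6.1×10⁻²)^2
s = 3.1×10⁻²³ / (6.1×10⁻²)^2 = 8.3×10⁻²¹
s = 8.3×10⁻²¹ mol L⁻¹

8.3×10⁻²¹ M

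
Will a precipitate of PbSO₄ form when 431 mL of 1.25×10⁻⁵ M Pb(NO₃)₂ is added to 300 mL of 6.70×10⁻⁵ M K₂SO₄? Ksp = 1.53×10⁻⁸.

After mixing, V = 431 mL + 300 mL = 731 mL.
[Pb²⁺] = (1.25×10⁻⁵)(431)/731 = 7.37×10⁻⁶ M
[SO₄²⁻] = (6.70×10⁻⁵)(300)/731 = 2.75×10⁻⁵ M
Q = [Pb²⁺][SO₄²⁻] = 2.03×10⁻¹⁰
Q < Ksp (2.03×10⁻¹⁰ vs 1.53×10⁻⁸); the solution remains unsaturated and no precipitate forms.

No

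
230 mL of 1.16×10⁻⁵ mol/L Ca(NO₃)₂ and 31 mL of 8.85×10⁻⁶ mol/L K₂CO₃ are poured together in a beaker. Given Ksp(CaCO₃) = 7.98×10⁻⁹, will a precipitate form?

Total volume after mixing = 230 + 31 = 261 mL.
[Ca²⁺] = (1.16×10⁻⁵)(230)/261 = 1.02×10⁻⁵ mol/L
[CO₃²⁻] = (8.85×10⁻⁶)(31)/261 = 1.05×10⁻⁶ mol/L
Q = [Ca²⁺][CO₃²⁻] = 1.07×10⁻¹¹
Since Q (1.07×10⁻¹¹) is less than Ksp (7.98×10⁻⁹), no CaCO₃ precipitates.

No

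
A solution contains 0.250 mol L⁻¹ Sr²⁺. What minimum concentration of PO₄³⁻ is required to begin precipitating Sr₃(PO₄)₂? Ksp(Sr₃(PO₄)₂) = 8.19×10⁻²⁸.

2.29×10⁻¹³ M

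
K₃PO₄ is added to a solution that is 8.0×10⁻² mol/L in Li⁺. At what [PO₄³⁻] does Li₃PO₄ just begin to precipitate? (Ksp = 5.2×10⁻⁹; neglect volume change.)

1.0×10⁻⁵ M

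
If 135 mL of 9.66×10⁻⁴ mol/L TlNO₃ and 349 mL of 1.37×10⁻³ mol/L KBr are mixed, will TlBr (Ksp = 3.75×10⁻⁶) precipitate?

No

The combined volume is 484 mL.
[Tl⁺] = (9.66×10⁻⁴)(135)/484 = 2.69×10⁻⁴ mol/L
[Br⁻] = (1.37×10⁻³)(349)/484 = 9.88×10⁻⁴ mol/L
Q = [Tl⁺][Br⁻] = 2.66×10⁻⁷
Q = 2.66×10⁻⁷ < Ksp = 3.75×10⁻⁶, so the solution is unsaturated and no precipitate forms.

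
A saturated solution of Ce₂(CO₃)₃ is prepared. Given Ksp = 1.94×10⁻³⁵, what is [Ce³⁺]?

Ce₂(CO₃)₃(s) ⇌ 2 Ce³⁺(aq) + 3 CO₃²⁻(aq)
For each mole of Ce₂(CO₃)₃ that dissolves per liter, [Ce³⁺] = 2s and [CO₃²⁻] = 3s; let s denote this solubility.
Ksp = [Ce³⁺]^2[CO₃²⁻]^3 = (2s)^2 · (3s)^3 = 108s^5 = 1.94×10⁻³⁵
s = 4.48×10⁻⁸ M
[Ce³⁺] = 2s = 8.95×10⁻⁸ M

8.95×10⁻⁸ M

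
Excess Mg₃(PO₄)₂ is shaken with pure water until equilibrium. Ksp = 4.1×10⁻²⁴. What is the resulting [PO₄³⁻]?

1.6×10⁻⁵ M

Mg₃(PO₄)₂(s) ⇌ 3 Mg²⁺(aq) + 2 PO₄³⁻(aq)
If s mol/L of Mg₃(PO₄)₂ dissolves, [Mg²⁺] = 3s and [PO₄³⁻] = 2s.
Ksp = [Mg²⁺]^3[PO₄³⁻]^2 = (3s)^3 · (2s)^2 = 108s^5 = 4.1×10⁻²⁴
s = 8.2×10⁻⁶ M
[PO₄³⁻] = 2s = 1.6×10⁻⁵ M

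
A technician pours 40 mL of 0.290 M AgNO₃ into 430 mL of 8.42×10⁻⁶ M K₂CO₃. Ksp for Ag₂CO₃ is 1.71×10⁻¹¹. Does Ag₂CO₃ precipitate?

Yes

The combined volume is 470 mL.
[Ag⁺] = (0.290)(40)/470 = 2.47×10⁻² M
[CO₃²⁻] = (8.42×10⁻⁶)(430)/470 = 7.70×10⁻⁶ M
Q = [Ag⁺]^2[CO₃²⁻] = 4.69×10⁻⁹
Because Q > Ksp (4.69×10⁻⁹ vs 1.71×10⁻¹¹), a precipitate of Ag₂CO₃ forms.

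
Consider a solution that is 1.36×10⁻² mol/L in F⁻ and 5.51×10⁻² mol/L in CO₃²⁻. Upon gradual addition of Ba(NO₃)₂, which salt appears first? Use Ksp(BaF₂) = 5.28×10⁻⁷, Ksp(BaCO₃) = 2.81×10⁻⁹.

Precipitation of each salt begins when its ion product equals Ksp.
For BaF₂: [Ba²⁺] = (Ksp/[F⁻]^2) = 2.85×10⁻³ mol/L
For BaCO₃: [Ba²⁺] = (Ksp/[CO₃²⁻]) = 5.10×10⁻⁸ mol/L
The smaller threshold [Ba²⁺] is reached first, so BaCO₃ precipitates first.

BaCO₃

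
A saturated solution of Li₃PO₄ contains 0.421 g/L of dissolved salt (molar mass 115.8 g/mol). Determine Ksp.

Ksp = 4.72×10⁻⁹

Molar solubility s = (0.421 g/L) / (115.8 g/mol) = 3.6356×10⁻³ mol/L
Li₃PO₄(s) ⇌ 3 Li⁺(aq) + PO₄³⁻(aq)
If s mol/L of Li₃PO₄ dissolves, [Li⁺] = 3s and [PO₄³⁻] = s.
Ksp = [Li⁺]^3[PO₄³⁻] = (3s)^3 · s = 27s^4
Ksp = 27 × (3.6356×10⁻³)^4 = 4.72×10⁻⁹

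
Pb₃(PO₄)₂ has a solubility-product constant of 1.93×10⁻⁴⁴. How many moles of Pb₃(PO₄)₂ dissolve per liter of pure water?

7.09×10⁻¹⁰ M

Pb₃(PO₄)₂(s) ⇌ 3 Pb²⁺(aq) + 2 PO₄³⁻(aq)
Call the molar solubility s, so that [Pb²⁺] = 3s and [PO₄³⁻] = 2s.
Ksp = [Pb²⁺]^3[PO₄³⁻]^2 = (3s)^3 · (2s)^2 = 108s^5
108s^5 = 1.93×10⁻⁴⁴  ⇒  s^5 = 1.79×10⁻⁴⁶
s = 7.09×10⁻¹⁰ mol L⁻¹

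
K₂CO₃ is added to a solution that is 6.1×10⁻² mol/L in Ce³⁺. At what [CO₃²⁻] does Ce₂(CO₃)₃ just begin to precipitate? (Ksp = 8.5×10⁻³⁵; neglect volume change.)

2.8×10⁻¹¹ M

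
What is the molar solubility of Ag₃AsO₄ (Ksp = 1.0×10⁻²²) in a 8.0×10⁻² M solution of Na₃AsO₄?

3.6×10⁻⁸ M

Ag₃AsO₄(s) ⇌ 3 Ag⁺(aq) + AsO₄³⁻(aq)
Let s be the solubility of Ag₃AsO₄ here. The common ion gives [AsO₄³⁻] ≈ 8.0×10⁻² M, and [Ag⁺] = 3s.
Ksp = [Ag⁺]^3[AsO₄³⁻] = (3s)^3(8.0×10⁻²)
(3s)^3 = 1.0×10⁻²² / (8.0×10⁻²) = 1.3×10⁻²¹
s = 3.6×10⁻⁸ M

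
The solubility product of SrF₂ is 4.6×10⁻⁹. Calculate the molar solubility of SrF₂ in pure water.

SrF₂(s) ⇌ Sr²⁺(aq) + 2 F⁻(aq)
With molar solubility s: [Sr²⁺] = s, [F⁻] = 2s.
Ksp = [Sr²⁺][F⁻]^2 = s · (2s)^2 = 4s^3
4s^3 = 4.6×10⁻⁹  ⇒  s^3 = 1.2×10⁻⁹
s = (1.2×10⁻⁹)^(1/3) = 1.0×10⁻³ mol L⁻¹

1.0×10⁻³ M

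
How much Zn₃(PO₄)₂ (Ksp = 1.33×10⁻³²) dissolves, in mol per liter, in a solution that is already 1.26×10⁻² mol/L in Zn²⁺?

Zn₃(PO₄)₂(s) ⇌ 3 Zn²⁺(aq) + 2 PO₄³⁻(aq)
Zn²⁺ is already present at 1.26×10⁻² mol/L. If s mol/L of Zn₃(PO₄)₂ dissolves, [PO₄³⁻] = 2s while [Zn²⁺] ≈ 1.26×10⁻² mol/L.
Ksp = [Zn²⁺]^3[PO₄³⁻]^2 = (1.26×10⁻²)^3(2s)^2
(2s)^2 = 1.33×10⁻³² / (1.26×10⁻²)^3 = 6.65×10⁻²⁷
s = 4.08×10⁻¹⁴ mol/L

4.08×10⁻¹⁴ M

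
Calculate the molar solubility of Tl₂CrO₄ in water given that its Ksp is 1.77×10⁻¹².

7.62×10⁻⁵ M

Tl₂CrO₄(s) ⇌ 2 Tl⁺(aq) + CrO₄²⁻(aq)
If s mol/L of Tl₂CrO₄ dissolves, [Tl⁺] = 2s and [CrO₄²⁻] = s.
Ksp = [Tl⁺]^2[CrO₄²⁻] = (2s)^2 · s = 4s^3
4s^3 = 1.77×10⁻¹²  ⇒  s^3 = 4.43×10⁻¹³
s = 7.62×10⁻⁵ mol L⁻¹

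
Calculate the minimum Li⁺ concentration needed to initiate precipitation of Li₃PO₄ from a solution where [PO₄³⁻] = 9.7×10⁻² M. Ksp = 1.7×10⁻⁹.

2.6×10⁻³ M

Precipitation begins when Q = Ksp.
Li₃PO₄(s) ⇌ 3 Li⁺(aq) + PO₄³⁻(aq)
Ksp = [Li⁺]^3[PO₄³⁻] = [Li⁺]^3(9.7×10⁻²)
[Li⁺]^3 = 1.7×10⁻⁹ / (9.7×10⁻²) = 1.8×10⁻⁸
[Li⁺] = 2.6×10⁻³ M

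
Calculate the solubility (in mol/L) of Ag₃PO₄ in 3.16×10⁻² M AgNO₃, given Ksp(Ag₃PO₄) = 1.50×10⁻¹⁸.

Ag₃PO₄(s) ⇌ 3 Ag⁺(aq) + PO₄³⁻(aq)
With Ag⁺ already at 3.16×10⁻² M and s small, take [Ag⁺] ≈ 3.16×10⁻² M and [PO₄³⁻] = s.
Ksp = [Ag⁺]^3[PO₄³⁻] = (3.16×10⁻²)^3s
s = 1.50×10⁻¹⁸ / (3.16×10⁻²)^3 = 4.75×10⁻¹⁴
s = 4.75×10⁻¹⁴ M

4.75×10⁻¹⁴ M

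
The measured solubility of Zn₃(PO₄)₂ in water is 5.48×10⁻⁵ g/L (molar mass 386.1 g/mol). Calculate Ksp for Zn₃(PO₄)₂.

Ksp = 6.22×10⁻³³

Convert to molarity: s = 5.48×10⁻⁵ / 386.1 = 1.4193×10⁻⁷ mol/L
Zn₃(PO₄)₂(s) ⇌ 3 Zn²⁺(aq) + 2 PO₄³⁻(aq)
For each mole of Zn₃(PO₄)₂ that dissolves per liter, [Zn²⁺] = 3s and [PO₄³⁻] = 2s; let s denote this solubility.
Ksp = [Zn²⁺]^3[PO₄³⁻]^2 = (3s)^3 · (2s)^2 = 108s^5
Ksp = 108 × (1.4193×10⁻⁷)^5 = 6.22×10⁻³³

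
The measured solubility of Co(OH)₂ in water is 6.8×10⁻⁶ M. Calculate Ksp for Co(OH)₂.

Ksp = 1.3×10⁻¹⁵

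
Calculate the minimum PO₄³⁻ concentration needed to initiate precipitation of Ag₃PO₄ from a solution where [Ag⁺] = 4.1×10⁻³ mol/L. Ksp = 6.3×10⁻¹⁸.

9.1×10⁻¹¹ M

Each salt precipitates once Q = Ksp for that salt.
Ag₃PO₄(s) ⇌ 3 Ag⁺(aq) + PO₄³⁻(aq)
Ksp = [Ag⁺]^3[PO₄³⁻] = [PO₄³⁻](4.1×10⁻³)^3
[PO₄³⁻] = 6.3×10⁻¹⁸ / (4.1×10⁻³)^3 = 9.1×10⁻¹¹
[PO₄³⁻] = 9.1×10⁻¹¹ mol/L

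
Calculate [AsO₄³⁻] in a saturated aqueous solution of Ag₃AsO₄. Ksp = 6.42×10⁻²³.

Ag₃AsO₄(s) ⇌ 3 Ag⁺(aq) + AsO₄³⁻(aq)
Let s be the molar solubility. Then [Ag⁺] = 3s and [AsO₄³⁻] = s.
Ksp = [Ag⁺]^3[AsO₄³⁻] = (3s)^3 · s = 27s^4 = 6.42×10⁻²³
s = 1.24×10⁻⁶ M
[AsO₄³⁻] = s = 1.24×10⁻⁶ M

1.24×10⁻⁶ M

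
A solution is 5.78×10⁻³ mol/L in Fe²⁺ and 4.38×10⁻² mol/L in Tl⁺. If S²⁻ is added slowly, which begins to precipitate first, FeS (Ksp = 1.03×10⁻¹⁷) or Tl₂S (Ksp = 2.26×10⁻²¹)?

Tl₂S

The threshold for precipitation is Q = Ksp.
For FeS: [S²⁻] = (Ksp/[Fe²⁺]) = 1.78×10⁻¹⁵ mol/L
For Tl₂S: [S²⁻] = (Ksp/[Tl⁺]^2) = 1.18×10⁻¹⁸ mol/L
Since Tl₂S needs less S²⁻ to reach saturation, it precipitates first.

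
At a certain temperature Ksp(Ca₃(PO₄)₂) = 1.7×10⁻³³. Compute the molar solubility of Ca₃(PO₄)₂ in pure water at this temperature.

1.1×10⁻⁷ M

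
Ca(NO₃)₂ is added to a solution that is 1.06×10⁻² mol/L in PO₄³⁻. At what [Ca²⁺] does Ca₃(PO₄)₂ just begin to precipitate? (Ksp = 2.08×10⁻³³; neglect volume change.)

2.65×10⁻¹⁰ M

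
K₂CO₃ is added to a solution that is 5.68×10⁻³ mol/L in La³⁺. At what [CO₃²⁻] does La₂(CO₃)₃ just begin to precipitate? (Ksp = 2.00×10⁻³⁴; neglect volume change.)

1.84×10⁻¹⁰ M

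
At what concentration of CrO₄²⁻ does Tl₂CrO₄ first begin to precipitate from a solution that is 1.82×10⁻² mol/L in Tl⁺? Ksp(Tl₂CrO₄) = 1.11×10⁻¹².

3.35×10⁻⁹ M

Each salt precipitates once Q = Ksp for that salt.
Tl₂CrO₄(s) ⇌ 2 Tl⁺(aq) + CrO₄²⁻(aq)
Ksp = [Tl⁺]^2[CrO₄²⁻] = [CrO₄²⁻](1.82×10⁻²)^2
[CrO₄²⁻] = 1.11×10⁻¹² / (1.82×10⁻²)^2 = 3.35×10⁻⁹
[CrO₄²⁻] = 3.35×10⁻⁹ mol/L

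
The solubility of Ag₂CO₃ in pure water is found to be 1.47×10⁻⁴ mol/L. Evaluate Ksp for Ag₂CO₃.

Ksp = 1.27×10⁻¹¹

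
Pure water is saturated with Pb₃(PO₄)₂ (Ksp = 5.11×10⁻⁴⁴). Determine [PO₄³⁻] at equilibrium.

1.72×10⁻⁹ M

Pb₃(PO₄)₂(s) ⇌ 3 Pb²⁺(aq) + 2 PO₄³⁻(aq)
With molar solubility s: [Pb²⁺] = 3s, [PO₄³⁻] = 2s.
Ksp = [Pb²⁺]^3[PO₄³⁻]^2 = (3s)^3 · (2s)^2 = 108s^5 = 5.11×10⁻⁴⁴
s = 8.61×10⁻¹⁰ M
[PO₄³⁻] = 2s = 1.72×10⁻⁹ M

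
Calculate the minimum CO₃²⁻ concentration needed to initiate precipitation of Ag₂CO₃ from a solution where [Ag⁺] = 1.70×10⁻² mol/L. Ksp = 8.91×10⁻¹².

A salt starts to precipitate once the ion product Q reaches its Ksp.
Ag₂CO₃(s) ⇌ 2 Ag⁺(aq) + CO₃²⁻(aq)
Ksp = [Ag⁺]^2[CO₃²⁻] = [CO₃²⁻](1.70×10⁻²)^2
[CO₃²⁻] = 8.91×10⁻¹² / (1.70×10⁻²)^2 = 3.08×10⁻⁸
[CO₃²⁻] = 3.08×10⁻⁸ mol/L

3.08×10⁻⁸ M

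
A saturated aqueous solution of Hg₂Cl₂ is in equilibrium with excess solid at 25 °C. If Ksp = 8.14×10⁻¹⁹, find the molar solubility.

Hg₂Cl₂(s) ⇌ Hg₂²⁺(aq) + 2 Cl⁻(aq)
For each mole of Hg₂Cl₂ that dissolves per liter, [Hg₂²⁺] = s and [Cl⁻] = 2s; let s denote this solubility.
Ksp = [Hg₂²⁺][Cl⁻]^2 = s · (2s)^2 = 4s^3
4s^3 = 8.14×10⁻¹⁹  ⇒  s^3 = 2.04×10⁻¹⁹
Taking the 3rd root, s = 5.88×10⁻⁷ mol/L.

5.88×10⁻⁷ M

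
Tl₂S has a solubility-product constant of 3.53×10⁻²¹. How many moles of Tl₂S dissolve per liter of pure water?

9.59×10⁻⁸ M

Tl₂S(s) ⇌ 2 Tl⁺(aq) + S²⁻(aq)
If s mol/L of Tl₂S dissolves, [Tl⁺] = 2s and [S²⁻] = s.
Ksp = [Tl⁺]^2[S²⁻] = (2s)^2 · s = 4s^3
4s^3 = 3.53×10⁻²¹  ⇒  s^3 = 8.83×10⁻²²
s = (8.83×10⁻²²)^(1/3) = 9.59×10⁻⁸ M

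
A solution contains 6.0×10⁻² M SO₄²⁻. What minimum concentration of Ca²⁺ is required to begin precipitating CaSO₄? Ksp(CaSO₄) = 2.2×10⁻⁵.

3.7×10⁻⁴ M

Precipitation of each salt begins when its ion product equals Ksp.
CaSO₄(s) ⇌ Ca²⁺(aq) + SO₄²⁻(aq)
Ksp = [Ca²⁺][SO₄²⁻] = [Ca²⁺](6.0×10⁻²)
[Ca²⁺] = 2.2×10⁻⁵ / (6.0×10⁻²) = 3.7×10⁻⁴
[Ca²⁺] = 3.7×10⁻⁴ M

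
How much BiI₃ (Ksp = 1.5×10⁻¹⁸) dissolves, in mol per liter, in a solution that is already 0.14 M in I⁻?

BiI₃(s) ⇌ Bi³⁺(aq) + 3 I⁻(aq)
Let s be the solubility of BiI₃ here. The common ion gives [I⁻] ≈ 0.14 M, and [Bi³⁺] = s.
Ksp = [Bi³⁺][I⁻]^3 = s(0.14)^3
s = 1.5×10⁻¹⁸ / (0.14)^3 = 5.5×10⁻¹⁶
s = 5.5×10⁻¹⁶ M

5.5×10⁻¹⁶ M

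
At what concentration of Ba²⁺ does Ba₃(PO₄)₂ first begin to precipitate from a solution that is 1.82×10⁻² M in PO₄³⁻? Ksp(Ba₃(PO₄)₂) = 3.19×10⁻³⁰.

2.13×10⁻⁹ M

Each salt precipitates once Q = Ksp for that salt.
Ba₃(PO₄)₂(s) ⇌ 3 Ba²⁺(aq) + 2 PO₄³⁻(aq)
Ksp = [Ba²⁺]^3[PO₄³⁻]^2 = [Ba²⁺]^3(1.82×10⁻²)^2
[Ba²⁺]^3 = 3.19×10⁻³⁰ / (1.82×10⁻²)^2 = 9.63×10⁻²⁷
[Ba²⁺] = 2.13×10⁻⁹ M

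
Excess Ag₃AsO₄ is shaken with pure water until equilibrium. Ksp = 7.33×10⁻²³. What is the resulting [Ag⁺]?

3.85×10⁻⁶ M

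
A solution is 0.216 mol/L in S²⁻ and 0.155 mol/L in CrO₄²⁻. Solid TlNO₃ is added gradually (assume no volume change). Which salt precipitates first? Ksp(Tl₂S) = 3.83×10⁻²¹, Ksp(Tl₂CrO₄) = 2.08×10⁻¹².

Tl₂S

Each salt precipitates once Q = Ksp for that salt.
For Tl₂S: [Tl⁺] = (Ksp/[S²⁻])^(1/2) = 1.33×10⁻¹⁰ mol/L
For Tl₂CrO₄: [Tl⁺] = (Ksp/[CrO₄²⁻])^(1/2) = 3.66×10⁻⁶ mol/L
The smaller threshold [Tl⁺] is reached first, so Tl₂S precipitates first.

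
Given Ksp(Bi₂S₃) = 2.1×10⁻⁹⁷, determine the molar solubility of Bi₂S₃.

1.8×10⁻²⁰ M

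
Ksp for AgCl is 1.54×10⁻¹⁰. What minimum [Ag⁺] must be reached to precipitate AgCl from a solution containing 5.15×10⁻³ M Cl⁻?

The threshold for precipitation is Q = Ksp.
AgCl(s) ⇌ Ag⁺(aq) + Cl⁻(aq)
Ksp = [Ag⁺][Cl⁻] = [Ag⁺](5.15×10⁻³)
[Ag⁺] = 1.54×10⁻¹⁰ / (5.15×10⁻³) = 2.99×10⁻⁸
[Ag⁺] = 2.99×10⁻⁸ M

2.99×10⁻⁸ M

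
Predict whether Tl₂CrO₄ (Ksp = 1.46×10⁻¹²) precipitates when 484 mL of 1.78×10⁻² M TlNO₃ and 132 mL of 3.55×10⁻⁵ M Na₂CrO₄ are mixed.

Yes

After mixing, V = 484 mL + 132 mL = 616 mL.
[Tl⁺] = (1.78×10⁻²)(484)/616 = 1.40×10⁻² M
[CrO₄²⁻] = (3.55×10⁻⁵)(132)/616 = 7.61×10⁻⁶ M
Q = [Tl⁺]^2[CrO₄²⁻] = 1.49×10⁻⁹
Because Q > Ksp (1.49×10⁻⁹ vs 1.46×10⁻¹²), a precipitate of Tl₂CrO₄ forms.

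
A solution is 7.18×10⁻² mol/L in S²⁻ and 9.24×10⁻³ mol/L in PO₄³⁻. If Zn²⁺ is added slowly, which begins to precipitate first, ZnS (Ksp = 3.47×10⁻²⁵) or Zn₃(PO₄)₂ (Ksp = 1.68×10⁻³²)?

ZnS

Precipitation of each salt begins when its ion product equals Ksp.
For ZnS: [Zn²⁺] = (Ksp/[S²⁻]) = 4.83×10⁻²⁴ mol/L
For Zn₃(PO₄)₂: [Zn²⁺] = (Ksp/[PO₄³⁻]^2)^(1/3) = 5.82×10⁻¹⁰ mol/L
The smaller threshold [Zn²⁺] is reached first, so ZnS precipitates first.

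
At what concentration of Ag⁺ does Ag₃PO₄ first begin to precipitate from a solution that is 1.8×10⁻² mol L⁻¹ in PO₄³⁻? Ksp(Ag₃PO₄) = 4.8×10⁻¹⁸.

6.4×10⁻⁶ M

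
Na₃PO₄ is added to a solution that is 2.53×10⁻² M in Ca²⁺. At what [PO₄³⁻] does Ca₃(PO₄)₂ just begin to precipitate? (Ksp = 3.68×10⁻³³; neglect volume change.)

Precipitation of each salt begins when its ion product equals Ksp.
Ca₃(PO₄)₂(s) ⇌ 3 Ca²⁺(aq) + 2 PO₄³⁻(aq)
Ksp = [Ca²⁺]^3[PO₄³⁻]^2 = [PO₄³⁻]^2(2.53×10⁻²)^3
[PO₄³⁻]^2 = 3.68×10⁻³³ / (2.53×10⁻²)^3 = 2.27×10⁻²⁸
[PO₄³⁻] = 1.51×10⁻¹⁴ M

1.51×10⁻¹⁴ M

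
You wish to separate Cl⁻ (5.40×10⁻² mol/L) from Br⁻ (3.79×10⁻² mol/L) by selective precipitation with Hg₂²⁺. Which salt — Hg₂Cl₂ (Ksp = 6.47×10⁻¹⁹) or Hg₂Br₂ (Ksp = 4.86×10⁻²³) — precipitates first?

Hg₂Br₂

Precipitation of each salt begins when its ion product equals Ksp.
For Hg₂Cl₂: [Hg₂²⁺] = (Ksp/[Cl⁻]^2) = 2.22×10⁻¹⁶ mol/L
For Hg₂Br₂: [Hg₂²⁺] = (Ksp/[Br⁻]^2) = 3.38×10⁻²⁰ mol/L
The smaller threshold [Hg₂²⁺] is reached first, so Hg₂Br₂ precipitates first.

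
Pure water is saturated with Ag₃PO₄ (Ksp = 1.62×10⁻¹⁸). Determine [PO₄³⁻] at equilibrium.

Ag₃PO₄(s) ⇌ 3 Ag⁺(aq) + PO₄³⁻(aq)
For each mole of Ag₃PO₄ that dissolves per liter, [Ag⁺] = 3s and [PO₄³⁻] = s; let s denote this solubility.
Ksp = [Ag⁺]^3[PO₄³⁻] = (3s)^3 · s = 27s^4 = 1.62×10⁻¹⁸
s = 1.57×10⁻⁵ M
[PO₄³⁻] = s = 1.57×10⁻⁵ M

1.57×10⁻⁵ M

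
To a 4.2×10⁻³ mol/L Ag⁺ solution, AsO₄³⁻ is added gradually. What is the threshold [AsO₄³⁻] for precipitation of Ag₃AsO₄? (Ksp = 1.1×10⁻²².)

1.5×10⁻¹⁵ M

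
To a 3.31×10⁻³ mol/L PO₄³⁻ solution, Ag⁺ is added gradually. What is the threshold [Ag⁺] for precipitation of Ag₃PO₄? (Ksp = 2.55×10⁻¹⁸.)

9.17×10⁻⁶ M

Precipitation begins when Q = Ksp.
Ag₃PO₄(s) ⇌ 3 Ag⁺(aq) + PO₄³⁻(aq)
Ksp = [Ag⁺]^3[PO₄³⁻] = [Ag⁺]^3(3.31×10⁻³)
[Ag⁺]^3 = 2.55×10⁻¹⁸ / (3.31×10⁻³) = 7.70×10⁻¹⁶
[Ag⁺] = 9.17×10⁻⁶ mol/L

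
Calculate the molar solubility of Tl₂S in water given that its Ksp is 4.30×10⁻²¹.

1.02×10⁻⁷ M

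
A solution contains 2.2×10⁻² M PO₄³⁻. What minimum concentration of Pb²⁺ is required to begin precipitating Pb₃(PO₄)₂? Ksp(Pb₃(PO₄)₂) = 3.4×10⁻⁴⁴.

Precipitation begins when Q = Ksp.
Pb₃(PO₄)₂(s) ⇌ 3 Pb²⁺(aq) + 2 PO₄³⁻(aq)
Ksp = [Pb²⁺]^3[PO₄³⁻]^2 = [Pb²⁺]^3(2.2×10⁻²)^2
[Pb²⁺]^3 = 3.4×10⁻⁴⁴ / (2.2×10⁻²)^2 = 7.0×10⁻⁴¹
[Pb²⁺] = 4.1×10⁻¹⁴ M

4.1×10⁻¹⁴ M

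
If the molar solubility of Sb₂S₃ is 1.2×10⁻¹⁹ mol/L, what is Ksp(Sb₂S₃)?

Sb₂S₃(s) ⇌ 2 Sb³⁺(aq) + 3 S²⁻(aq)
Let s be the molar solubility. Then [Sb³⁺] = 2s and [S²⁻] = 3s.
Ksp = [Sb³⁺]^2[S²⁻]^3 = (2s)^2 · (3s)^3 = 108s^5
Ksp = 108 × (1.2×10⁻¹⁹)^5 = 2.7×10⁻⁹³

Ksp = 2.7×10⁻⁹³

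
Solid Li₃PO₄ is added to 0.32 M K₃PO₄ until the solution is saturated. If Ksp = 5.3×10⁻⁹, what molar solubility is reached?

8.5×10⁻⁴ M

Li₃PO₄(s) ⇌ 3 Li⁺(aq) + PO₄³⁻(aq)
The solution already contains PO₄³⁻ at 0.32 M. Let s be the molar solubility of Li₃PO₄.
[PO₄³⁻] ≈ 0.32 M (common ion dominates); [Li⁺] = 3s.
Ksp = [Li⁺]^3[PO₄³⁻] = (3s)^3(0.32)
(3s)^3 = 5.3×10⁻⁹ / (0.32) = 1.7×10⁻⁸
s = 8.5×10⁻⁴ M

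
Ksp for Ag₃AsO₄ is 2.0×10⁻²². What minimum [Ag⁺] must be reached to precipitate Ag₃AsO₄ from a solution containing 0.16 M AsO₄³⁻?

The threshold for precipitation is Q = Ksp.
Ag₃AsO₄(s) ⇌ 3 Ag⁺(aq) + AsO₄³⁻(aq)
Ksp = [Ag⁺]^3[AsO₄³⁻] = [Ag⁺]^3(0.16)
[Ag⁺]^3 = 2.0×10⁻²² / (0.16) = 1.3×10⁻²¹
[Ag⁺] = 1.1×10⁻⁷ M

1.1×10⁻⁷ M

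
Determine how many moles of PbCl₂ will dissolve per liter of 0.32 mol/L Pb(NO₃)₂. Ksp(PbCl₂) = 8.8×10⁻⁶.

2.6×10⁻³ M

PbCl₂(s) ⇌ Pb²⁺(aq) + 2 Cl⁻(aq)
With Pb²⁺ already at 0.32 mol/L and s small, take [Pb²⁺] ≈ 0.32 mol/L and [Cl⁻] = 2s.
Ksp = [Pb²⁺][Cl⁻]^2 = (0.32)(2s)^2
(2s)^2 = 8.8×10⁻⁶ / (0.32) = 2.8×10⁻⁵
s = 2.6×10⁻³ mol/L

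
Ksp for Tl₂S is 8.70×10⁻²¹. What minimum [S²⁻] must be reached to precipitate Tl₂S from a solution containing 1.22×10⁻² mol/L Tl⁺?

5.85×10⁻¹⁷ M

A salt starts to precipitate once the ion product Q reaches its Ksp.
Tl₂S(s) ⇌ 2 Tl⁺(aq) + S²⁻(aq)
Ksp = [Tl⁺]^2[S²⁻] = [S²⁻](1.22×10⁻²)^2
[S²⁻] = 8.70×10⁻²¹ / (1.22×10⁻²)^2 = 5.85×10⁻¹⁷
[S²⁻] = 5.85×10⁻¹⁷ mol/L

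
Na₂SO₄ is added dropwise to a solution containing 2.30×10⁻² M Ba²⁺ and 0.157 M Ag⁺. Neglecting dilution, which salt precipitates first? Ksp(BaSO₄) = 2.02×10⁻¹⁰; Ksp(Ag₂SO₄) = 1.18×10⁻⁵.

Each salt precipitates once Q = Ksp for that salt.
For BaSO₄: [SO₄²⁻] = (Ksp/[Ba²⁺]) = 8.78×10⁻⁹ M
For Ag₂SO₄: [SO₄²⁻] = (Ksp/[Ag⁺]^2) = 4.79×10⁻⁴ M
Since BaSO₄ needs less SO₄²⁻ to reach saturation, it precipitates first.

BaSO₄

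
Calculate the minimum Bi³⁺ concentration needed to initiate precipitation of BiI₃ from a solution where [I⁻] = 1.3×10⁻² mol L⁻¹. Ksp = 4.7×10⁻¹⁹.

Precipitation begins when Q = Ksp.
BiI₃(s) ⇌ Bi³⁺(aq) + 3 I⁻(aq)
Ksp = [Bi³⁺][I⁻]^3 = [Bi³⁺](1.3×10⁻²)^3
[Bi³⁺] = 4.7×10⁻¹⁹ / (1.3×10⁻²)^3 = 2.1×10⁻¹³
[Bi³⁺] = 2.1×10⁻¹³ mol L⁻¹

2.1×10⁻¹³ M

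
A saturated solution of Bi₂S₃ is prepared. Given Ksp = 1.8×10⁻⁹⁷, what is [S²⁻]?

Bi₂S₃(s) ⇌ 2 Bi³⁺(aq) + 3 S²⁻(aq)
Let s be the molar solubility. Then [Bi³⁺] = 2s and [S²⁻] = 3s.
Ksp = [Bi³⁺]^2[S²⁻]^3 = (2s)^2 · (3s)^3 = 108s^5 = 1.8×10⁻⁹⁷
s = 1.8×10⁻²⁰ mol/L
[S²⁻] = 3s = 5.3×10⁻²⁰ mol/L

5.3×10⁻²⁰ M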